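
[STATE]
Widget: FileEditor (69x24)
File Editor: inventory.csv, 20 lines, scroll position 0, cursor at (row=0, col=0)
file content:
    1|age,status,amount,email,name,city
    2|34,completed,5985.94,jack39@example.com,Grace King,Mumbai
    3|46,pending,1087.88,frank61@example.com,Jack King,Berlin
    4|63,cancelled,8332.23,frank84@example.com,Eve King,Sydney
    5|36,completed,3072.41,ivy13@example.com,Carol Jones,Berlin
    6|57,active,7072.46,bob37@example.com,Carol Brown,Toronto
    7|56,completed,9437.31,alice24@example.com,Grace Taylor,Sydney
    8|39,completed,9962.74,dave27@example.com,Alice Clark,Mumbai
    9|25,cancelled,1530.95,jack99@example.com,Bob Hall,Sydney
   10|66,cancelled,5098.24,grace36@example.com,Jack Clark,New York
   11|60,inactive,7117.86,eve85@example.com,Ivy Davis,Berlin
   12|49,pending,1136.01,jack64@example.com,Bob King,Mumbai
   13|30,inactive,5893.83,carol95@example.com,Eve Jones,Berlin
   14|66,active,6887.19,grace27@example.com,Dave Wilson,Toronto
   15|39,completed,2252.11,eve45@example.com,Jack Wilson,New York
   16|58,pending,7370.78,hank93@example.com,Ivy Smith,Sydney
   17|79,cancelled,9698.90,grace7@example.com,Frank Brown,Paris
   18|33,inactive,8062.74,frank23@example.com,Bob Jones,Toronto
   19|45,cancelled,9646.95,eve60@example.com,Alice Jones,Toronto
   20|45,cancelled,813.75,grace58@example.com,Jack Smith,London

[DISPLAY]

█ge,status,amount,email,name,city                                   ▲
34,completed,5985.94,jack39@example.com,Grace King,Mumbai           █
46,pending,1087.88,frank61@example.com,Jack King,Berlin             ░
63,cancelled,8332.23,frank84@example.com,Eve King,Sydney            ░
36,completed,3072.41,ivy13@example.com,Carol Jones,Berlin           ░
57,active,7072.46,bob37@example.com,Carol Brown,Toronto             ░
56,completed,9437.31,alice24@example.com,Grace Taylor,Sydney        ░
39,completed,9962.74,dave27@example.com,Alice Clark,Mumbai          ░
25,cancelled,1530.95,jack99@example.com,Bob Hall,Sydney             ░
66,cancelled,5098.24,grace36@example.com,Jack Clark,New York        ░
60,inactive,7117.86,eve85@example.com,Ivy Davis,Berlin              ░
49,pending,1136.01,jack64@example.com,Bob King,Mumbai               ░
30,inactive,5893.83,carol95@example.com,Eve Jones,Berlin            ░
66,active,6887.19,grace27@example.com,Dave Wilson,Toronto           ░
39,completed,2252.11,eve45@example.com,Jack Wilson,New York         ░
58,pending,7370.78,hank93@example.com,Ivy Smith,Sydney              ░
79,cancelled,9698.90,grace7@example.com,Frank Brown,Paris           ░
33,inactive,8062.74,frank23@example.com,Bob Jones,Toronto           ░
45,cancelled,9646.95,eve60@example.com,Alice Jones,Toronto          ░
45,cancelled,813.75,grace58@example.com,Jack Smith,London           ░
                                                                    ░
                                                                    ░
                                                                    ░
                                                                    ▼


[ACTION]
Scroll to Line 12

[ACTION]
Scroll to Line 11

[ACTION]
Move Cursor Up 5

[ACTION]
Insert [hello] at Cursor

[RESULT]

hello█ge,status,amount,email,name,city                              ▲
34,completed,5985.94,jack39@example.com,Grace King,Mumbai           █
46,pending,1087.88,frank61@example.com,Jack King,Berlin             ░
63,cancelled,8332.23,frank84@example.com,Eve King,Sydney            ░
36,completed,3072.41,ivy13@example.com,Carol Jones,Berlin           ░
57,active,7072.46,bob37@example.com,Carol Brown,Toronto             ░
56,completed,9437.31,alice24@example.com,Grace Taylor,Sydney        ░
39,completed,9962.74,dave27@example.com,Alice Clark,Mumbai          ░
25,cancelled,1530.95,jack99@example.com,Bob Hall,Sydney             ░
66,cancelled,5098.24,grace36@example.com,Jack Clark,New York        ░
60,inactive,7117.86,eve85@example.com,Ivy Davis,Berlin              ░
49,pending,1136.01,jack64@example.com,Bob King,Mumbai               ░
30,inactive,5893.83,carol95@example.com,Eve Jones,Berlin            ░
66,active,6887.19,grace27@example.com,Dave Wilson,Toronto           ░
39,completed,2252.11,eve45@example.com,Jack Wilson,New York         ░
58,pending,7370.78,hank93@example.com,Ivy Smith,Sydney              ░
79,cancelled,9698.90,grace7@example.com,Frank Brown,Paris           ░
33,inactive,8062.74,frank23@example.com,Bob Jones,Toronto           ░
45,cancelled,9646.95,eve60@example.com,Alice Jones,Toronto          ░
45,cancelled,813.75,grace58@example.com,Jack Smith,London           ░
                                                                    ░
                                                                    ░
                                                                    ░
                                                                    ▼


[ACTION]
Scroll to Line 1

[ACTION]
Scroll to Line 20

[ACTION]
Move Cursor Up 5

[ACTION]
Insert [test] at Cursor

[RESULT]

hellotest█ge,status,amount,email,name,city                          ▲
34,completed,5985.94,jack39@example.com,Grace King,Mumbai           █
46,pending,1087.88,frank61@example.com,Jack King,Berlin             ░
63,cancelled,8332.23,frank84@example.com,Eve King,Sydney            ░
36,completed,3072.41,ivy13@example.com,Carol Jones,Berlin           ░
57,active,7072.46,bob37@example.com,Carol Brown,Toronto             ░
56,completed,9437.31,alice24@example.com,Grace Taylor,Sydney        ░
39,completed,9962.74,dave27@example.com,Alice Clark,Mumbai          ░
25,cancelled,1530.95,jack99@example.com,Bob Hall,Sydney             ░
66,cancelled,5098.24,grace36@example.com,Jack Clark,New York        ░
60,inactive,7117.86,eve85@example.com,Ivy Davis,Berlin              ░
49,pending,1136.01,jack64@example.com,Bob King,Mumbai               ░
30,inactive,5893.83,carol95@example.com,Eve Jones,Berlin            ░
66,active,6887.19,grace27@example.com,Dave Wilson,Toronto           ░
39,completed,2252.11,eve45@example.com,Jack Wilson,New York         ░
58,pending,7370.78,hank93@example.com,Ivy Smith,Sydney              ░
79,cancelled,9698.90,grace7@example.com,Frank Brown,Paris           ░
33,inactive,8062.74,frank23@example.com,Bob Jones,Toronto           ░
45,cancelled,9646.95,eve60@example.com,Alice Jones,Toronto          ░
45,cancelled,813.75,grace58@example.com,Jack Smith,London           ░
                                                                    ░
                                                                    ░
                                                                    ░
                                                                    ▼


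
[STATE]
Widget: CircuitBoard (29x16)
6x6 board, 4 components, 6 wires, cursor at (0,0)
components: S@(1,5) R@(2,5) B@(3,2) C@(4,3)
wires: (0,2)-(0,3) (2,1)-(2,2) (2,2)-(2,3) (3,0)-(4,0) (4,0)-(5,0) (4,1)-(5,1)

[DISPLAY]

   0 1 2 3 4 5               
0  [.]      · ─ ·            
                             
1                       S    
                             
2       · ─ · ─ ·       R    
                             
3   ·       B                
    │                        
4   ·   ·       C            
    │   │                    
5   ·   ·                    
Cursor: (0,0)                
                             
                             
                             


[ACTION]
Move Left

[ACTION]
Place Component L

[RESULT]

   0 1 2 3 4 5               
0  [L]      · ─ ·            
                             
1                       S    
                             
2       · ─ · ─ ·       R    
                             
3   ·       B                
    │                        
4   ·   ·       C            
    │   │                    
5   ·   ·                    
Cursor: (0,0)                
                             
                             
                             


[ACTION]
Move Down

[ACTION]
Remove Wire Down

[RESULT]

   0 1 2 3 4 5               
0   L       · ─ ·            
                             
1  [.]                  S    
                             
2       · ─ · ─ ·       R    
                             
3   ·       B                
    │                        
4   ·   ·       C            
    │   │                    
5   ·   ·                    
Cursor: (1,0)                
                             
                             
                             


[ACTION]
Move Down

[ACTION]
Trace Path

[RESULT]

   0 1 2 3 4 5               
0   L       · ─ ·            
                             
1                       S    
                             
2  [.]  · ─ · ─ ·       R    
                             
3   ·       B                
    │                        
4   ·   ·       C            
    │   │                    
5   ·   ·                    
Cursor: (2,0)  Trace: No conn
                             
                             
                             


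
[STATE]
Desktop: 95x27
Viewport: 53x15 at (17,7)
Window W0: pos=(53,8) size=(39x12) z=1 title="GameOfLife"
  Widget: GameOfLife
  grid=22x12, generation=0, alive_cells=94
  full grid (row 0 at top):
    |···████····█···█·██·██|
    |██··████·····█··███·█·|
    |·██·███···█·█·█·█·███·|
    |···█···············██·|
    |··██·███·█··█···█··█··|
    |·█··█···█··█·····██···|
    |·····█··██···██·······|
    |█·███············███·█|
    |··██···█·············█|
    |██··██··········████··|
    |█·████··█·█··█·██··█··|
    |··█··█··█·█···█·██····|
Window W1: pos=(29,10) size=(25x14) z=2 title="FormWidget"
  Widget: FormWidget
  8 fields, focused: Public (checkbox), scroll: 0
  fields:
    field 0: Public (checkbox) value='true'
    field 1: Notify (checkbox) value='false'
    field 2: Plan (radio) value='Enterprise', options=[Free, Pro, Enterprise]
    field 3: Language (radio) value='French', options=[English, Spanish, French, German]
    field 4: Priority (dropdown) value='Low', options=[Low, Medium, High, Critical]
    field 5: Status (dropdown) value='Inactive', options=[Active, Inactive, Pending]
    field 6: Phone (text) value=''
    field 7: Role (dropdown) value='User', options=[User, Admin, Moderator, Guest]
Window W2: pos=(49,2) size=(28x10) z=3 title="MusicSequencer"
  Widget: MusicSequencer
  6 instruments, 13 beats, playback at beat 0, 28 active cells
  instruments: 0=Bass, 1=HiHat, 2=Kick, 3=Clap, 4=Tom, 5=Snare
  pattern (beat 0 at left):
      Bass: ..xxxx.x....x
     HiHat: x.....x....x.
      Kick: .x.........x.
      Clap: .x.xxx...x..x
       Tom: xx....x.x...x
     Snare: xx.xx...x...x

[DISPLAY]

                                ┃ HiHat█·····█····█· 
                                ┃  Kick·█·········█· 
                                ┃  Clap·█·███···█··█ 
            ┏━━━━━━━━━━━━━━━━━━━┃   Tom██····█·█···█ 
            ┃ FormWidget        ┗━━━━━━━━━━━━━━━━━━━━
            ┠───────────────────────┨·██·███···█·█·█·
            ┃> Public:     [x]      ┃···█············
            ┃  Notify:     [ ]      ┃··██·███·█··█···
            ┃  Plan:       ( ) Free ┃·█··█···█··█····
            ┃  Language:   ( ) Engli┃·····█··██···██·
            ┃  Priority:   [Low   ▼]┃█·███···········
            ┃  Status:     [Inacti▼]┃··██···█········
            ┃  Phone:      [       ]┃━━━━━━━━━━━━━━━━
            ┃  Role:       [User  ▼]┃                
            ┃                       ┃                


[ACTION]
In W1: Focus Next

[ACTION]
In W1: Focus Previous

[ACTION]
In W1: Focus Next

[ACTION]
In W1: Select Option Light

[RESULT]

                                ┃ HiHat█·····█····█· 
                                ┃  Kick·█·········█· 
                                ┃  Clap·█·███···█··█ 
            ┏━━━━━━━━━━━━━━━━━━━┃   Tom██····█·█···█ 
            ┃ FormWidget        ┗━━━━━━━━━━━━━━━━━━━━
            ┠───────────────────────┨·██·███···█·█·█·
            ┃  Public:     [x]      ┃···█············
            ┃> Notify:     [ ]      ┃··██·███·█··█···
            ┃  Plan:       ( ) Free ┃·█··█···█··█····
            ┃  Language:   ( ) Engli┃·····█··██···██·
            ┃  Priority:   [Low   ▼]┃█·███···········
            ┃  Status:     [Inacti▼]┃··██···█········
            ┃  Phone:      [       ]┃━━━━━━━━━━━━━━━━
            ┃  Role:       [User  ▼]┃                
            ┃                       ┃                


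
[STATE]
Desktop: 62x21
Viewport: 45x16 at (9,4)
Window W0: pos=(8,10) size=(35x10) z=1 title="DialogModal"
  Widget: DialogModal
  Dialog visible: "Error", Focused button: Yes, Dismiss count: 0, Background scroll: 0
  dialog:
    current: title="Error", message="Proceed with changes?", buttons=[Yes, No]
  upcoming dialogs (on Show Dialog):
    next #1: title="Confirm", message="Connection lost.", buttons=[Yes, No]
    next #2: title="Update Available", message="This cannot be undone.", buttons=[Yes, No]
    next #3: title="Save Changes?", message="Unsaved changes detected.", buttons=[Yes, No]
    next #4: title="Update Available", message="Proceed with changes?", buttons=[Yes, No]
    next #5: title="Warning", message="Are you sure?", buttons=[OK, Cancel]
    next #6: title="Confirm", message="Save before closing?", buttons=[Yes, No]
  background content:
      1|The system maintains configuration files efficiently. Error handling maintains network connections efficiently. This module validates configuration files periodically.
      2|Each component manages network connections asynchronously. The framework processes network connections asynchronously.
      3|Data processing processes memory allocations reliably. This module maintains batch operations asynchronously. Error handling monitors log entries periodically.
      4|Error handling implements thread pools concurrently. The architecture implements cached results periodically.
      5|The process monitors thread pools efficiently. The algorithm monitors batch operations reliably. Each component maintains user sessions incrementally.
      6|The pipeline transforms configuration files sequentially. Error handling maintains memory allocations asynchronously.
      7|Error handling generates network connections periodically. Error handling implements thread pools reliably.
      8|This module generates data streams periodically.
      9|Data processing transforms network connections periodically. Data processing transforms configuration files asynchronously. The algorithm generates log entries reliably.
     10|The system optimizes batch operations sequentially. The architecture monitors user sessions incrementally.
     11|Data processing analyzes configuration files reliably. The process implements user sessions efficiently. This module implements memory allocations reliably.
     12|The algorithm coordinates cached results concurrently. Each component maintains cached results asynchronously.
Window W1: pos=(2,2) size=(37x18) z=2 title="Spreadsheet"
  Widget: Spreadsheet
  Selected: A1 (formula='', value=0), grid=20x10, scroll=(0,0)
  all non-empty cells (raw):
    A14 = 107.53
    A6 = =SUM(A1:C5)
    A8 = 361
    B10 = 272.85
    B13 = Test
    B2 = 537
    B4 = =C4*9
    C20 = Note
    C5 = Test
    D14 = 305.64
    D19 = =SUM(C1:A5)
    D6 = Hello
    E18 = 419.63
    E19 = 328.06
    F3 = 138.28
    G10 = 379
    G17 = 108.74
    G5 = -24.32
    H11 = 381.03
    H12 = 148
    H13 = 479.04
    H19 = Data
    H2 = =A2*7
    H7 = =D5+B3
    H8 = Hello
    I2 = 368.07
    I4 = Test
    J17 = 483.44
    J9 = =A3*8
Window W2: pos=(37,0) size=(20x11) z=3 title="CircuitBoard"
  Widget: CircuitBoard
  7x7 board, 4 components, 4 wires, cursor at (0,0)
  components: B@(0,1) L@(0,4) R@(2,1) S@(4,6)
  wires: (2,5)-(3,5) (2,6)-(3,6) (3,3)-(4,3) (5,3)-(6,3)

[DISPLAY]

────────────────────────────┃0  [.]  B       
                            ┃                
 A       B       C       D  ┃1               
----------------------------┃                
   [0]       0       0      ┃2       R       
     0     537       0      ┃                
     0       0       0      ┗━━━━━━━━━━━━━━━━
     0       0       0       ┃   ┃           
     0       0Test           ┃───┨           
   537       0       0Hello  ┃tio┃           
     0       0       0       ┃ co┃           
   361       0       0       ┃ry ┃           
     0       0       0       ┃ad ┃           
     0  272.85       0       ┃ols┃           
     0       0       0       ┃ura┃           
━━━━━━━━━━━━━━━━━━━━━━━━━━━━━┛━━━┛           


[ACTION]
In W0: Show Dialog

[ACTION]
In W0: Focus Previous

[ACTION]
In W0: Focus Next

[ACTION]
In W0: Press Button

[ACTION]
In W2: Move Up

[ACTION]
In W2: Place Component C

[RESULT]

────────────────────────────┃0  [C]  B       
                            ┃                
 A       B       C       D  ┃1               
----------------------------┃                
   [0]       0       0      ┃2       R       
     0     537       0      ┃                
     0       0       0      ┗━━━━━━━━━━━━━━━━
     0       0       0       ┃   ┃           
     0       0Test           ┃───┨           
   537       0       0Hello  ┃tio┃           
     0       0       0       ┃ co┃           
   361       0       0       ┃ry ┃           
     0       0       0       ┃ad ┃           
     0  272.85       0       ┃ols┃           
     0       0       0       ┃ura┃           
━━━━━━━━━━━━━━━━━━━━━━━━━━━━━┛━━━┛           


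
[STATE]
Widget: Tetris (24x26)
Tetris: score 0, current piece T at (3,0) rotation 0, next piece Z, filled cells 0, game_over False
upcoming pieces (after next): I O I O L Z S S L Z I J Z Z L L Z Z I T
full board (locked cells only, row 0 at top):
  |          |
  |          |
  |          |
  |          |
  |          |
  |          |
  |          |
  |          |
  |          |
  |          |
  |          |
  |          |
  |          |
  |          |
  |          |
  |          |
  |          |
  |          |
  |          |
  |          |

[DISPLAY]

    ▒     │Next:        
   ▒▒▒    │▓▓           
          │ ▓▓          
          │             
          │             
          │             
          │Score:       
          │0            
          │             
          │             
          │             
          │             
          │             
          │             
          │             
          │             
          │             
          │             
          │             
          │             
          │             
          │             
          │             
          │             
          │             
          │             


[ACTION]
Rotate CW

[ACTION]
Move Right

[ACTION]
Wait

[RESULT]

          │Next:        
    ▒     │▓▓           
    ▒▒    │ ▓▓          
    ▒     │             
          │             
          │             
          │Score:       
          │0            
          │             
          │             
          │             
          │             
          │             
          │             
          │             
          │             
          │             
          │             
          │             
          │             
          │             
          │             
          │             
          │             
          │             
          │             


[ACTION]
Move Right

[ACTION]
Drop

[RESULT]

          │Next:        
          │▓▓           
     ▒    │ ▓▓          
     ▒▒   │             
     ▒    │             
          │             
          │Score:       
          │0            
          │             
          │             
          │             
          │             
          │             
          │             
          │             
          │             
          │             
          │             
          │             
          │             
          │             
          │             
          │             
          │             
          │             
          │             


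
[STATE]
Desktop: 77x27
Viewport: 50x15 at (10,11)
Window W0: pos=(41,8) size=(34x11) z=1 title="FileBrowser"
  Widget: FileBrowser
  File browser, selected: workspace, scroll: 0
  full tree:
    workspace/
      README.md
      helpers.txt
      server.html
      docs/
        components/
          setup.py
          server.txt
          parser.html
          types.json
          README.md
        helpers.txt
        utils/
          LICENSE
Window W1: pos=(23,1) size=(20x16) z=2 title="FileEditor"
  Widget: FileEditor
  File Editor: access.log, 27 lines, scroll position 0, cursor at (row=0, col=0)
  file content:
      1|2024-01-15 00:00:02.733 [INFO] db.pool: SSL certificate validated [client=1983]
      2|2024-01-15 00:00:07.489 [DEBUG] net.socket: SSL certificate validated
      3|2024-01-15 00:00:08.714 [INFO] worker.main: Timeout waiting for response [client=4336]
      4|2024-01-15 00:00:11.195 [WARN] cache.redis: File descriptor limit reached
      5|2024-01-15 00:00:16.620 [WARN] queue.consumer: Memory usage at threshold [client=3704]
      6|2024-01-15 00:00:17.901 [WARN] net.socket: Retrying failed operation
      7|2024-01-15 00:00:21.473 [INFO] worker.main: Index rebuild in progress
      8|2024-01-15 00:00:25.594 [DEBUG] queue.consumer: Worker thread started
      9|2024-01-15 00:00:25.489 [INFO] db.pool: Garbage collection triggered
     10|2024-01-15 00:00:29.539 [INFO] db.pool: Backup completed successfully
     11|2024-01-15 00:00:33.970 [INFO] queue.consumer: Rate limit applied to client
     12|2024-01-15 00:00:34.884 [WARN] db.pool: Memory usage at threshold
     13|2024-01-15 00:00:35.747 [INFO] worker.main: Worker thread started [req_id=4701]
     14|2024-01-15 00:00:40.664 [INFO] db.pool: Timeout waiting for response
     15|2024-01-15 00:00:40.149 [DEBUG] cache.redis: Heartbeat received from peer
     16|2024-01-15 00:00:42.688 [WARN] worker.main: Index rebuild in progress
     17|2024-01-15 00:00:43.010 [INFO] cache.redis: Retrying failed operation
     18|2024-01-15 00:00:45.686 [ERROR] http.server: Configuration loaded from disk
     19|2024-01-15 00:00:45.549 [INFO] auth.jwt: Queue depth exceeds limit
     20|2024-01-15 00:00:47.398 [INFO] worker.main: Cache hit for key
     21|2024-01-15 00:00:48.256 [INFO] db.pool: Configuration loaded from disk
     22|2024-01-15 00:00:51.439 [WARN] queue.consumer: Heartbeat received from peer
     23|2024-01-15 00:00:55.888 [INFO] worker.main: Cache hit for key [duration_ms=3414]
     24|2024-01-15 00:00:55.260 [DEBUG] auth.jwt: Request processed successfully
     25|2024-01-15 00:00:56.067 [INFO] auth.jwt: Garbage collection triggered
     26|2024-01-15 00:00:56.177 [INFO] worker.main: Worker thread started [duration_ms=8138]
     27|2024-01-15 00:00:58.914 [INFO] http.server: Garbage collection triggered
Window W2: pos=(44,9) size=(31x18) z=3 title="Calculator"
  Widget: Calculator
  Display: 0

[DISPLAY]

             ┃2024-01-15 00:00:░┃ ┠───────────────
             ┃2024-01-15 00:00:░┃ ┃               
             ┃2024-01-15 00:00:░┃ ┃┌───┬───┬───┬──
             ┃2024-01-15 00:00:░┃ ┃│ 7 │ 8 │ 9 │ ÷
             ┃2024-01-15 00:00:▼┃ ┃├───┼───┼───┼──
             ┗━━━━━━━━━━━━━━━━━━┛ ┃│ 4 │ 5 │ 6 │ ×
                               ┃  ┃├───┼───┼───┼──
                               ┗━━┃│ 1 │ 2 │ 3 │ -
                                  ┃├───┼───┼───┼──
                                  ┃│ 0 │ . │ = │ +
                                  ┃├───┼───┼───┼──
                                  ┃│ C │ MC│ MR│ M
                                  ┃└───┴───┴───┴──
                                  ┃               
                                  ┃               


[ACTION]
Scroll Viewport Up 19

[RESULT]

                                                  
             ┏━━━━━━━━━━━━━━━━━━┓                 
             ┃ FileEditor       ┃                 
             ┠──────────────────┨                 
             ┃█024-01-15 00:00:▲┃                 
             ┃2024-01-15 00:00:█┃                 
             ┃2024-01-15 00:00:░┃                 
             ┃2024-01-15 00:00:░┃                 
             ┃2024-01-15 00:00:░┃━━━━━━━━━━━━━━━━━
             ┃2024-01-15 00:00:░┃F┏━━━━━━━━━━━━━━━
             ┃2024-01-15 00:00:░┃─┃ Calculator    
             ┃2024-01-15 00:00:░┃ ┠───────────────
             ┃2024-01-15 00:00:░┃ ┃               
             ┃2024-01-15 00:00:░┃ ┃┌───┬───┬───┬──
             ┃2024-01-15 00:00:░┃ ┃│ 7 │ 8 │ 9 │ ÷


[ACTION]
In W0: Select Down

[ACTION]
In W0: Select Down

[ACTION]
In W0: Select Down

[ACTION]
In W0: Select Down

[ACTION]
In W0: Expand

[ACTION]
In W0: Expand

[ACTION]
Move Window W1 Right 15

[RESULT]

                                                  
                            ┏━━━━━━━━━━━━━━━━━━┓  
                            ┃ FileEditor       ┃  
                            ┠──────────────────┨  
                            ┃█024-01-15 00:00:▲┃  
                            ┃2024-01-15 00:00:█┃  
                            ┃2024-01-15 00:00:░┃  
                            ┃2024-01-15 00:00:░┃  
                            ┃2024-01-15 00:00:░┃━━
                            ┃2024-┏━━━━━━━━━━━━━━━
                            ┃2024-┃ Calculator    
                            ┃2024-┠───────────────
                            ┃2024-┃               
                            ┃2024-┃┌───┬───┬───┬──
                            ┃2024-┃│ 7 │ 8 │ 9 │ ÷


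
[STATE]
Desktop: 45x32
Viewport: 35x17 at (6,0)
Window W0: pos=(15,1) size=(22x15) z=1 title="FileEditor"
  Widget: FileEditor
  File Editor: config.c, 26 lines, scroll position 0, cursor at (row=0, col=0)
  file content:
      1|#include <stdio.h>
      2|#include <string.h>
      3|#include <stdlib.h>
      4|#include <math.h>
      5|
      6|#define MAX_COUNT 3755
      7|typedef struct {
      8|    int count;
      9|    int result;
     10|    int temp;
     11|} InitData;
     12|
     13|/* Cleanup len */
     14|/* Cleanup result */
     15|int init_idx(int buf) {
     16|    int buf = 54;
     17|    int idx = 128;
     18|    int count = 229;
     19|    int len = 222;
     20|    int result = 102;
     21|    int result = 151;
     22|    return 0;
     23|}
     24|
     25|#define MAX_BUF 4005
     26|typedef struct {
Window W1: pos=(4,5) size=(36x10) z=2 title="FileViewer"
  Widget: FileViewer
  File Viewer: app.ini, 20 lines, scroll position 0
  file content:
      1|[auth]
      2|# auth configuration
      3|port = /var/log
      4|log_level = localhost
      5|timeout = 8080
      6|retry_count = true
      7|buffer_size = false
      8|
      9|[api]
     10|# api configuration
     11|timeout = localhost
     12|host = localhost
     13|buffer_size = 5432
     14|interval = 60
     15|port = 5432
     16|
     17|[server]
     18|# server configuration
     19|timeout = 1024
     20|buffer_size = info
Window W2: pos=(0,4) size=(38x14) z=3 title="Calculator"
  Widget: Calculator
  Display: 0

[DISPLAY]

                                   
         ┏━━━━━━━━━━━━━━━━━━━━┓    
         ┃ FileEditor         ┃    
         ┠────────────────────┨    
━━━━━━━━━━━━━━━━━━━━━━━━━━━━━━━┓   
ulator                         ┃━┓ 
───────────────────────────────┨ ┃ 
                              0┃─┨ 
───┬───┬───┐                   ┃▲┃ 
 8 │ 9 │ ÷ │                   ┃█┃ 
───┼───┼───┤                   ┃░┃ 
 5 │ 6 │ × │                   ┃░┃ 
───┼───┼───┤                   ┃░┃ 
 2 │ 3 │ - │                   ┃▼┃ 
───┼───┼───┤                   ┃━┛ 
 . │ = │ + │                   ┃   
───┴───┴───┘                   ┃   


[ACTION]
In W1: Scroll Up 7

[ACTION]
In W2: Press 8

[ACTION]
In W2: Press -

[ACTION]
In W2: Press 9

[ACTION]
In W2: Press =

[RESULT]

                                   
         ┏━━━━━━━━━━━━━━━━━━━━┓    
         ┃ FileEditor         ┃    
         ┠────────────────────┨    
━━━━━━━━━━━━━━━━━━━━━━━━━━━━━━━┓   
ulator                         ┃━┓ 
───────────────────────────────┨ ┃ 
                             -1┃─┨ 
───┬───┬───┐                   ┃▲┃ 
 8 │ 9 │ ÷ │                   ┃█┃ 
───┼───┼───┤                   ┃░┃ 
 5 │ 6 │ × │                   ┃░┃ 
───┼───┼───┤                   ┃░┃ 
 2 │ 3 │ - │                   ┃▼┃ 
───┼───┼───┤                   ┃━┛ 
 . │ = │ + │                   ┃   
───┴───┴───┘                   ┃   


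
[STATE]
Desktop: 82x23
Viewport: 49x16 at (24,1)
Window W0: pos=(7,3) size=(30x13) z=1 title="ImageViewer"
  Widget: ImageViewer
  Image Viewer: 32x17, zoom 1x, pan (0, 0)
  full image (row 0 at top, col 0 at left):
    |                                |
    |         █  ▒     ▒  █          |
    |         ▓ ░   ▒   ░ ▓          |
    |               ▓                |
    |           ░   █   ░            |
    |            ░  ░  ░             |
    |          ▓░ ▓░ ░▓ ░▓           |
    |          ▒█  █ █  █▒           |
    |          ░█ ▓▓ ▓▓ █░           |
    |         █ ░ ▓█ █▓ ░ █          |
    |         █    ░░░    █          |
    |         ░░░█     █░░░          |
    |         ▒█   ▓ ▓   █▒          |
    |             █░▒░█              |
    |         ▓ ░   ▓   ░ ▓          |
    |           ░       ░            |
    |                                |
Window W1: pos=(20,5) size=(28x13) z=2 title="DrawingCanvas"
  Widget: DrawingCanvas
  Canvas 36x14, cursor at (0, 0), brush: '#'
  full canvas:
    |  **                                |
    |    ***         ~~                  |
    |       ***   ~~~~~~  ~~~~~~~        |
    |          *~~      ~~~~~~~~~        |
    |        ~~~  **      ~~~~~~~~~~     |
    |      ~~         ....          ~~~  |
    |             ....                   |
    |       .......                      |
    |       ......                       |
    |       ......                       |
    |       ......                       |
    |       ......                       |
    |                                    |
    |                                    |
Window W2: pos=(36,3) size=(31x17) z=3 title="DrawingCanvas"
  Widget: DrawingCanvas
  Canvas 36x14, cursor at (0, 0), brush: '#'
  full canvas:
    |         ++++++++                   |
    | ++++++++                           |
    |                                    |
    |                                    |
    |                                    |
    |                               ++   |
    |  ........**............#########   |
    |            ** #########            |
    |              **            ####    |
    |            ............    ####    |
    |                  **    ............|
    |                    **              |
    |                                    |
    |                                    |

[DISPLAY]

                                                 
                                                 
━━━━━━━━━━━━┏━━━━━━━━━━━━━━━━━━━━━━━━━━━━━┓      
            ┃ DrawingCanvas               ┃      
━━━━━━━━━━━━┠─────────────────────────────┨      
awingCanvas ┃+        ++++++++            ┃      
────────────┃ ++++++++                    ┃      
*           ┃                             ┃      
 ***        ┃                             ┃      
    ***   ~~┃                             ┃      
       *~~  ┃                             ┃      
     ~~~  **┃  ........**............#####┃      
   ~~       ┃            ** #########     ┃      
          ..┃              **            #┃      
    ....... ┃            ............    #┃      
    ......  ┃                  **    .....┃      


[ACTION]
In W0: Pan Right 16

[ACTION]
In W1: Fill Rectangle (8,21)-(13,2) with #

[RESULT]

                                                 
                                                 
━━━━━━━━━━━━┏━━━━━━━━━━━━━━━━━━━━━━━━━━━━━┓      
            ┃ DrawingCanvas               ┃      
━━━━━━━━━━━━┠─────────────────────────────┨      
awingCanvas ┃+        ++++++++            ┃      
────────────┃ ++++++++                    ┃      
*           ┃                             ┃      
 ***        ┃                             ┃      
    ***   ~~┃                             ┃      
       *~~  ┃                             ┃      
     ~~~  **┃  ........**............#####┃      
   ~~       ┃            ** #########     ┃      
          ..┃              **            #┃      
    ....... ┃            ............    #┃      
############┃                  **    .....┃      


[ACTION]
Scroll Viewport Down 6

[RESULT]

────────────┃ ++++++++                    ┃      
*           ┃                             ┃      
 ***        ┃                             ┃      
    ***   ~~┃                             ┃      
       *~~  ┃                             ┃      
     ~~~  **┃  ........**............#####┃      
   ~~       ┃            ** #########     ┃      
          ..┃              **            #┃      
    ....... ┃            ............    #┃      
############┃                  **    .....┃      
━━━━━━━━━━━━┃                    **       ┃      
            ┃                             ┃      
            ┗━━━━━━━━━━━━━━━━━━━━━━━━━━━━━┛      
                                                 
                                                 
                                                 


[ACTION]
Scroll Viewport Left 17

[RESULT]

┃  ▒  █      ┠───────────────┃ ++++++++          
┃   ░ ▓      ┃+ **           ┃                   
┃            ┃    ***        ┃                   
┃   ░        ┃       ***   ~~┃                   
┃  ░         ┃          *~~  ┃                   
┃░▓ ░▓       ┃        ~~~  **┃  ........**.......
┃█  █▒       ┃      ~~       ┃            ** ####
┃▓▓ █░       ┃             ..┃              **   
┗━━━━━━━━━━━━┃       ....... ┃            .......
             ┃  #############┃                  *
             ┗━━━━━━━━━━━━━━━┃                   
                             ┃                   
                             ┗━━━━━━━━━━━━━━━━━━━
                                                 
                                                 
                                                 


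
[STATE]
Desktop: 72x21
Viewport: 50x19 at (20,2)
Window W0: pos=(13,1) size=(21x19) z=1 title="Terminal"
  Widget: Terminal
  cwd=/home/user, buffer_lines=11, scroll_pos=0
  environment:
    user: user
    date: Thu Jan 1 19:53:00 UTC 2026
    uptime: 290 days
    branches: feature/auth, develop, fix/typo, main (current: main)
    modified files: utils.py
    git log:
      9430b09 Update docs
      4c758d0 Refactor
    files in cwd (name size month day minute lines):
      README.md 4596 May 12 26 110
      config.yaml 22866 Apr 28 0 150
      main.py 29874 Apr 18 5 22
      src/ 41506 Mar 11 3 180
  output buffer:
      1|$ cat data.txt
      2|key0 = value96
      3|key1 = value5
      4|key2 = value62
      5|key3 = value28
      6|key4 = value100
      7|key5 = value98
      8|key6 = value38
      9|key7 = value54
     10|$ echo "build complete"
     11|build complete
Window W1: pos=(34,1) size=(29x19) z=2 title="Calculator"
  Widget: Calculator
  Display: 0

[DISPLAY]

nal          ┃┃ Calculator                ┃       
─────────────┨┠───────────────────────────┨       
data.txt     ┃┃                          0┃       
 value96     ┃┃┌───┬───┬───┬───┐          ┃       
 value5      ┃┃│ 7 │ 8 │ 9 │ ÷ │          ┃       
 value62     ┃┃├───┼───┼───┼───┤          ┃       
 value28     ┃┃│ 4 │ 5 │ 6 │ × │          ┃       
 value100    ┃┃├───┼───┼───┼───┤          ┃       
 value98     ┃┃│ 1 │ 2 │ 3 │ - │          ┃       
 value38     ┃┃├───┼───┼───┼───┤          ┃       
 value54     ┃┃│ 0 │ . │ = │ + │          ┃       
 "build compl┃┃├───┼───┼───┼───┤          ┃       
complete     ┃┃│ C │ MC│ MR│ M+│          ┃       
             ┃┃└───┴───┴───┴───┘          ┃       
             ┃┃                           ┃       
             ┃┃                           ┃       
             ┃┃                           ┃       
━━━━━━━━━━━━━┛┗━━━━━━━━━━━━━━━━━━━━━━━━━━━┛       
                                                  


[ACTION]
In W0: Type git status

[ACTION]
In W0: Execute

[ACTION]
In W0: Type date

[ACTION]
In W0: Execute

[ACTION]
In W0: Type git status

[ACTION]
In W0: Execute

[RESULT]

nal          ┃┃ Calculator                ┃       
─────────────┨┠───────────────────────────┨       
 "build compl┃┃                          0┃       
complete     ┃┃┌───┬───┬───┬───┐          ┃       
status       ┃┃│ 7 │ 8 │ 9 │ ÷ │          ┃       
nch main     ┃┃├───┼───┼───┼───┤          ┃       
s not staged ┃┃│ 4 │ 5 │ 6 │ × │          ┃       
             ┃┃├───┼───┼───┼───┤          ┃       
  modified:  ┃┃│ 1 │ 2 │ 3 │ - │          ┃       
             ┃┃├───┼───┼───┼───┤          ┃       
n 1 19:53:00 ┃┃│ 0 │ . │ = │ + │          ┃       
status       ┃┃├───┼───┼───┼───┤          ┃       
nch main     ┃┃│ C │ MC│ MR│ M+│          ┃       
s not staged ┃┃└───┴───┴───┴───┘          ┃       
             ┃┃                           ┃       
  modified:  ┃┃                           ┃       
             ┃┃                           ┃       
━━━━━━━━━━━━━┛┗━━━━━━━━━━━━━━━━━━━━━━━━━━━┛       
                                                  
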